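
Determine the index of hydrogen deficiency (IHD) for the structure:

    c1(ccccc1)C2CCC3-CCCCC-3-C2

Molecular formula from the SMILES: C16H22.
DoU = (2C + 2 + N − H − X)/2 = (2·16 + 2 + 0 − 22 − 0)/2 = 12/2 = 6.
(Structurally: 3 ring(s) + 3 π bond(s) = 6.)

6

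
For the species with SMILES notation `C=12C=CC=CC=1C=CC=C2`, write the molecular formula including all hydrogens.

C10H8

Heavy atoms from the SMILES: 10 C.
Implicit hydrogens by atom environment:
  8 × C (aromatic): 1 H each → 8
  2 × C (aromatic): no H
  Total hydrogens = 8.
Molecular formula: C10H8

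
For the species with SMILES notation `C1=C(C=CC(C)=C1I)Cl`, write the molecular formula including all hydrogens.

C7H6ClI

Heavy atoms from the SMILES: 7 C, 1 Cl, 1 I.
Implicit hydrogens by atom environment:
  3 × C (aromatic): 1 H each → 3
  3 × C (aromatic): no H
  1 × C: 3 H
  1 × Cl: no H
  1 × I: no H
  Total hydrogens = 6.
Molecular formula: C7H6ClI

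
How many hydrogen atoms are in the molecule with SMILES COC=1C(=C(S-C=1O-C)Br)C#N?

6

Hydrogens are implicit in SMILES; fill each atom to its normal valence:
  4 × C (aromatic): no H
  2 × C: 3 H each → 6
  2 × O: no H
  1 × Br: no H
  1 × C: no H
  1 × N: no H
  1 × S (aromatic): no H
  Total hydrogens = 6.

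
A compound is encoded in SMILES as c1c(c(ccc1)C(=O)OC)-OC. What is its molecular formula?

Heavy atoms from the SMILES: 9 C, 3 O.
Implicit hydrogens by atom environment:
  4 × C (aromatic): 1 H each → 4
  3 × O: no H
  2 × C: 3 H each → 6
  2 × C (aromatic): no H
  1 × C: no H
  Total hydrogens = 10.
Molecular formula: C9H10O3

C9H10O3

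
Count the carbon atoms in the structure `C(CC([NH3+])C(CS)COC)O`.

7

The symbol for carbon appears 7 times in the SMILES.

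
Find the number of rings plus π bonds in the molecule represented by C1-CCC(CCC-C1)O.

Molecular formula from the SMILES: C8H16O.
DoU = (2C + 2 + N − H − X)/2 = (2·8 + 2 + 0 − 16 − 0)/2 = 2/2 = 1.
(Structurally: 1 ring(s) + 0 π bond(s) = 1.)

1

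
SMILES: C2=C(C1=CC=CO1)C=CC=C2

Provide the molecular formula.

Heavy atoms from the SMILES: 10 C, 1 O.
Implicit hydrogens by atom environment:
  8 × C (aromatic): 1 H each → 8
  2 × C (aromatic): no H
  1 × O (aromatic): no H
  Total hydrogens = 8.
Molecular formula: C10H8O

C10H8O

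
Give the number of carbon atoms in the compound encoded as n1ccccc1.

The symbol for carbon appears 5 times in the SMILES. Lowercase c denotes aromatic carbon and counts toward C.

5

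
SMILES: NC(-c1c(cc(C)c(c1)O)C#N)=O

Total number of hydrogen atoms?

Hydrogens are implicit in SMILES; fill each atom to its normal valence:
  4 × C (aromatic): no H
  2 × C (aromatic): 1 H each → 2
  2 × C: no H
  1 × C: 3 H
  1 × N: 2 H
  1 × N: no H
  1 × O: 1 H
  1 × O: no H
  Total hydrogens = 8.

8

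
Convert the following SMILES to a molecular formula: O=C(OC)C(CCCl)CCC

C8H15ClO2

Heavy atoms from the SMILES: 8 C, 1 Cl, 2 O.
Implicit hydrogens by atom environment:
  4 × C: 2 H each → 8
  2 × C: 3 H each → 6
  2 × O: no H
  1 × C: 1 H
  1 × C: no H
  1 × Cl: no H
  Total hydrogens = 15.
Molecular formula: C8H15ClO2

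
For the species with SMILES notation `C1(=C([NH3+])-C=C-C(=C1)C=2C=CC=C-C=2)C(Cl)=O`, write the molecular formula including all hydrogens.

Heavy atoms from the SMILES: 13 C, 1 Cl, 1 N, 1 O.
Implicit hydrogens by atom environment:
  8 × C (aromatic): 1 H each → 8
  4 × C (aromatic): no H
  1 × C: no H
  1 × Cl: no H
  1 × N (charge +1): 3 H
  1 × O: no H
  Total hydrogens = 11.
Net charge +1.
Molecular formula: C13H11ClNO+

C13H11ClNO+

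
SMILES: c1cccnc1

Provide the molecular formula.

C5H5N

Heavy atoms from the SMILES: 5 C, 1 N.
Implicit hydrogens by atom environment:
  5 × C (aromatic): 1 H each → 5
  1 × N (aromatic): no H
  Total hydrogens = 5.
Molecular formula: C5H5N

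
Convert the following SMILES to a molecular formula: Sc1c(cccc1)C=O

C7H6OS

Heavy atoms from the SMILES: 7 C, 1 O, 1 S.
Implicit hydrogens by atom environment:
  4 × C (aromatic): 1 H each → 4
  2 × C (aromatic): no H
  1 × C: 1 H
  1 × O: no H
  1 × S: 1 H
  Total hydrogens = 6.
Molecular formula: C7H6OS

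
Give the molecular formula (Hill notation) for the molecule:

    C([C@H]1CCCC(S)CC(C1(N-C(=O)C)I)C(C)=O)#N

C13H19IN2O2S

Heavy atoms from the SMILES: 13 C, 1 I, 2 N, 2 O, 1 S.
Implicit hydrogens by atom environment:
  4 × C: 2 H each → 8
  4 × C: no H
  3 × C: 1 H each → 3
  2 × C: 3 H each → 6
  2 × O: no H
  1 × I: no H
  1 × N: 1 H
  1 × N: no H
  1 × S: 1 H
  Total hydrogens = 19.
Molecular formula: C13H19IN2O2S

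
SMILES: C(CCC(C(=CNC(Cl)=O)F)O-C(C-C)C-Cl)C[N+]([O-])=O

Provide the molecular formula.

Heavy atoms from the SMILES: 12 C, 2 Cl, 1 F, 2 N, 4 O.
Implicit hydrogens by atom environment:
  6 × C: 2 H each → 12
  3 × C: 1 H each → 3
  3 × O: no H
  2 × C: no H
  2 × Cl: no H
  1 × C: 3 H
  1 × F: no H
  1 × N: 1 H
  1 × N (charge +1): no H
  1 × O (charge -1): no H
  Total hydrogens = 19.
Molecular formula: C12H19Cl2FN2O4

C12H19Cl2FN2O4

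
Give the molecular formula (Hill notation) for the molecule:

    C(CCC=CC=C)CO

C8H14O

Heavy atoms from the SMILES: 8 C, 1 O.
Implicit hydrogens by atom environment:
  5 × C: 2 H each → 10
  3 × C: 1 H each → 3
  1 × O: 1 H
  Total hydrogens = 14.
Molecular formula: C8H14O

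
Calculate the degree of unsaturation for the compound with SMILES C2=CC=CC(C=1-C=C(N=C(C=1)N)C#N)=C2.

10

Molecular formula from the SMILES: C12H9N3.
DoU = (2C + 2 + N − H − X)/2 = (2·12 + 2 + 3 − 9 − 0)/2 = 20/2 = 10.
(Structurally: 2 ring(s) + 8 π bond(s) = 10.)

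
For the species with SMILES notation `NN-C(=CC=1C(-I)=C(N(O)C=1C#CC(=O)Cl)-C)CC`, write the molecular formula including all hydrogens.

C12H13ClIN3O2

Heavy atoms from the SMILES: 12 C, 1 Cl, 1 I, 3 N, 2 O.
Implicit hydrogens by atom environment:
  4 × C (aromatic): no H
  4 × C: no H
  2 × C: 3 H each → 6
  1 × C: 2 H
  1 × C: 1 H
  1 × Cl: no H
  1 × I: no H
  1 × N: 2 H
  1 × N: 1 H
  1 × N (aromatic): no H
  1 × O: 1 H
  1 × O: no H
  Total hydrogens = 13.
Molecular formula: C12H13ClIN3O2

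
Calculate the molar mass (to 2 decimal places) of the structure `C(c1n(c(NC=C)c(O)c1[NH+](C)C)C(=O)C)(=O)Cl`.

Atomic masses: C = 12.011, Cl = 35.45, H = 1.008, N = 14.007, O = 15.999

272.71

Molecular formula: C11H15ClN3O3+.
M = 11×12.011 + 1×35.45 + 15×1.008 + 3×14.007 + 3×15.999 = 272.71 g/mol.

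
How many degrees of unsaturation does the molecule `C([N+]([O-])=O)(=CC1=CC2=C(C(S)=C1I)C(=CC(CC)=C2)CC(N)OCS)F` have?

9

Molecular formula from the SMILES: C17H18FIN2O3S2.
DoU = (2C + 2 + N − H − X)/2 = (2·17 + 2 + 2 − 18 − 2)/2 = 18/2 = 9.
(Structurally: 2 ring(s) + 7 π bond(s) = 9.)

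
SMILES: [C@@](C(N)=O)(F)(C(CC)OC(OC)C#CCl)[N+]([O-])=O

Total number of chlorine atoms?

The symbol for chlorine appears 1 time in the SMILES.

1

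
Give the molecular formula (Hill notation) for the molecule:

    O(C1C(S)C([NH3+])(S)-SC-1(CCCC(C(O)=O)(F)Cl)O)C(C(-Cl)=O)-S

C11H17Cl2FNO5S4+

Heavy atoms from the SMILES: 11 C, 2 Cl, 1 F, 1 N, 5 O, 4 S.
Implicit hydrogens by atom environment:
  5 × C: no H
  3 × C: 2 H each → 6
  3 × C: 1 H each → 3
  3 × O: no H
  3 × S: 1 H each → 3
  2 × Cl: no H
  2 × O: 1 H each → 2
  1 × F: no H
  1 × N (charge +1): 3 H
  1 × S: no H
  Total hydrogens = 17.
Net charge +1.
Molecular formula: C11H17Cl2FNO5S4+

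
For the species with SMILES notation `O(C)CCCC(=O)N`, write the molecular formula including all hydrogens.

C5H11NO2

Heavy atoms from the SMILES: 5 C, 1 N, 2 O.
Implicit hydrogens by atom environment:
  3 × C: 2 H each → 6
  2 × O: no H
  1 × C: 3 H
  1 × C: no H
  1 × N: 2 H
  Total hydrogens = 11.
Molecular formula: C5H11NO2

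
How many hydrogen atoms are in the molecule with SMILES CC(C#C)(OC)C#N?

Hydrogens are implicit in SMILES; fill each atom to its normal valence:
  3 × C: no H
  2 × C: 3 H each → 6
  1 × C: 1 H
  1 × N: no H
  1 × O: no H
  Total hydrogens = 7.

7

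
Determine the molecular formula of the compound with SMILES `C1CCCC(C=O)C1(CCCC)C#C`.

C13H20O

Heavy atoms from the SMILES: 13 C, 1 O.
Implicit hydrogens by atom environment:
  7 × C: 2 H each → 14
  3 × C: 1 H each → 3
  2 × C: no H
  1 × C: 3 H
  1 × O: no H
  Total hydrogens = 20.
Molecular formula: C13H20O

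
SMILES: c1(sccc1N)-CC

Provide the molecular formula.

Heavy atoms from the SMILES: 6 C, 1 N, 1 S.
Implicit hydrogens by atom environment:
  2 × C (aromatic): 1 H each → 2
  2 × C (aromatic): no H
  1 × C: 3 H
  1 × C: 2 H
  1 × N: 2 H
  1 × S (aromatic): no H
  Total hydrogens = 9.
Molecular formula: C6H9NS

C6H9NS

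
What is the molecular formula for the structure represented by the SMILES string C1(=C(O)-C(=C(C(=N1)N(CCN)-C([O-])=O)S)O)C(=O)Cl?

Heavy atoms from the SMILES: 9 C, 1 Cl, 3 N, 5 O, 1 S.
Implicit hydrogens by atom environment:
  5 × C (aromatic): no H
  2 × C: 2 H each → 4
  2 × C: no H
  2 × O: 1 H each → 2
  2 × O: no H
  1 × Cl: no H
  1 × N: 2 H
  1 × N (aromatic): no H
  1 × N: no H
  1 × O (charge -1): no H
  1 × S: 1 H
  Total hydrogens = 9.
Net charge -1.
Molecular formula: C9H9ClN3O5S-

C9H9ClN3O5S-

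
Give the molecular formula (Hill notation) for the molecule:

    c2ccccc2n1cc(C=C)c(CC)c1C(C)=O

C16H17NO

Heavy atoms from the SMILES: 16 C, 1 N, 1 O.
Implicit hydrogens by atom environment:
  6 × C (aromatic): 1 H each → 6
  4 × C (aromatic): no H
  2 × C: 3 H each → 6
  2 × C: 2 H each → 4
  1 × C: 1 H
  1 × C: no H
  1 × N (aromatic): no H
  1 × O: no H
  Total hydrogens = 17.
Molecular formula: C16H17NO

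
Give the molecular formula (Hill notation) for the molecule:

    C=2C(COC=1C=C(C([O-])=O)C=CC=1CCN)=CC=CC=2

Heavy atoms from the SMILES: 16 C, 1 N, 3 O.
Implicit hydrogens by atom environment:
  8 × C (aromatic): 1 H each → 8
  4 × C (aromatic): no H
  3 × C: 2 H each → 6
  2 × O: no H
  1 × C: no H
  1 × N: 2 H
  1 × O (charge -1): no H
  Total hydrogens = 16.
Net charge -1.
Molecular formula: C16H16NO3-

C16H16NO3-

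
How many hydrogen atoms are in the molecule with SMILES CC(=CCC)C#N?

9

Hydrogens are implicit in SMILES; fill each atom to its normal valence:
  2 × C: 3 H each → 6
  2 × C: no H
  1 × C: 2 H
  1 × C: 1 H
  1 × N: no H
  Total hydrogens = 9.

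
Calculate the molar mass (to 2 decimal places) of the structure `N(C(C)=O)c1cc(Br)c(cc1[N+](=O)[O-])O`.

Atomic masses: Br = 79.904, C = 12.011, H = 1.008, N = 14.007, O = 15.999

Molecular formula: C8H7BrN2O4.
M = 1×79.904 + 8×12.011 + 7×1.008 + 2×14.007 + 4×15.999 = 275.06 g/mol.

275.06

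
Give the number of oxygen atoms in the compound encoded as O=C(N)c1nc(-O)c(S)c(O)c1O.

4

The symbol for oxygen appears 4 times in the SMILES.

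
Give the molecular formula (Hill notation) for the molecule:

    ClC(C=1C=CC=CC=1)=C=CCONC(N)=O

Heavy atoms from the SMILES: 11 C, 1 Cl, 2 N, 2 O.
Implicit hydrogens by atom environment:
  5 × C (aromatic): 1 H each → 5
  3 × C: no H
  2 × O: no H
  1 × C: 2 H
  1 × C: 1 H
  1 × C (aromatic): no H
  1 × Cl: no H
  1 × N: 2 H
  1 × N: 1 H
  Total hydrogens = 11.
Molecular formula: C11H11ClN2O2

C11H11ClN2O2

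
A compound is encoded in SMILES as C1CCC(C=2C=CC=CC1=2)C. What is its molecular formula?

C11H14

Heavy atoms from the SMILES: 11 C.
Implicit hydrogens by atom environment:
  4 × C (aromatic): 1 H each → 4
  3 × C: 2 H each → 6
  2 × C (aromatic): no H
  1 × C: 3 H
  1 × C: 1 H
  Total hydrogens = 14.
Molecular formula: C11H14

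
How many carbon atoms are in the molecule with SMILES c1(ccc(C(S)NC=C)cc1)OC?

10

The symbol for carbon appears 10 times in the SMILES. Lowercase c denotes aromatic carbon and counts toward C.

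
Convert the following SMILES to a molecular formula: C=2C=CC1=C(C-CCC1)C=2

C10H12

Heavy atoms from the SMILES: 10 C.
Implicit hydrogens by atom environment:
  4 × C: 2 H each → 8
  4 × C (aromatic): 1 H each → 4
  2 × C (aromatic): no H
  Total hydrogens = 12.
Molecular formula: C10H12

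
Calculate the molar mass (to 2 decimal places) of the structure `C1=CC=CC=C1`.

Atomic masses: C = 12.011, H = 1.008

Molecular formula: C6H6.
M = 6×12.011 + 6×1.008 = 78.11 g/mol.

78.11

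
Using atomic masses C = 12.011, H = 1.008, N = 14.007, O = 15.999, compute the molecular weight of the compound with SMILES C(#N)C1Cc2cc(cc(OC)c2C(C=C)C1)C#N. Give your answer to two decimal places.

Molecular formula: C15H14N2O.
M = 15×12.011 + 14×1.008 + 2×14.007 + 1×15.999 = 238.29 g/mol.

238.29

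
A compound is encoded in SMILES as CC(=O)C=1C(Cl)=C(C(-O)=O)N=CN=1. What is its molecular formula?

Heavy atoms from the SMILES: 7 C, 1 Cl, 2 N, 3 O.
Implicit hydrogens by atom environment:
  3 × C (aromatic): no H
  2 × C: no H
  2 × N (aromatic): no H
  2 × O: no H
  1 × C: 3 H
  1 × C (aromatic): 1 H
  1 × Cl: no H
  1 × O: 1 H
  Total hydrogens = 5.
Molecular formula: C7H5ClN2O3

C7H5ClN2O3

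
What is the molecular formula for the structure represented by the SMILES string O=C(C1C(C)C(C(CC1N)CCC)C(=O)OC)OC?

C14H25NO4

Heavy atoms from the SMILES: 14 C, 1 N, 4 O.
Implicit hydrogens by atom environment:
  5 × C: 1 H each → 5
  4 × C: 3 H each → 12
  4 × O: no H
  3 × C: 2 H each → 6
  2 × C: no H
  1 × N: 2 H
  Total hydrogens = 25.
Molecular formula: C14H25NO4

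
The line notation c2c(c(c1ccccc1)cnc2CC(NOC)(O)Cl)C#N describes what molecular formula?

Heavy atoms from the SMILES: 15 C, 1 Cl, 3 N, 2 O.
Implicit hydrogens by atom environment:
  7 × C (aromatic): 1 H each → 7
  4 × C (aromatic): no H
  2 × C: no H
  1 × C: 3 H
  1 × C: 2 H
  1 × Cl: no H
  1 × N: 1 H
  1 × N (aromatic): no H
  1 × N: no H
  1 × O: 1 H
  1 × O: no H
  Total hydrogens = 14.
Molecular formula: C15H14ClN3O2

C15H14ClN3O2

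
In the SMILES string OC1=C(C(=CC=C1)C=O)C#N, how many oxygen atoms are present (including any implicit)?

The symbol for oxygen appears 2 times in the SMILES.

2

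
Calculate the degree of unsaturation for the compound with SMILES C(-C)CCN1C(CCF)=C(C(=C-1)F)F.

Molecular formula from the SMILES: C10H14F3N.
DoU = (2C + 2 + N − H − X)/2 = (2·10 + 2 + 1 − 14 − 3)/2 = 6/2 = 3.
(Structurally: 1 ring(s) + 2 π bond(s) = 3.)

3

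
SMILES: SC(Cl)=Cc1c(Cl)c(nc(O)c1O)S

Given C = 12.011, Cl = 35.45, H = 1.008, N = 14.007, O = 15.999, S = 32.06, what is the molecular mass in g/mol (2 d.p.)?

Molecular formula: C7H5Cl2NO2S2.
M = 7×12.011 + 2×35.45 + 5×1.008 + 1×14.007 + 2×15.999 + 2×32.06 = 270.14 g/mol.

270.14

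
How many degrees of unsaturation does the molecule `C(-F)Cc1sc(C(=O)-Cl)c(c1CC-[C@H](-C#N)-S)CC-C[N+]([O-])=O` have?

7

Molecular formula from the SMILES: C14H16ClFN2O3S2.
DoU = (2C + 2 + N − H − X)/2 = (2·14 + 2 + 2 − 16 − 2)/2 = 14/2 = 7.
(Structurally: 1 ring(s) + 6 π bond(s) = 7.)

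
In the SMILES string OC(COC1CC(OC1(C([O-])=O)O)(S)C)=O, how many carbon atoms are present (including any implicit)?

8

The symbol for carbon appears 8 times in the SMILES.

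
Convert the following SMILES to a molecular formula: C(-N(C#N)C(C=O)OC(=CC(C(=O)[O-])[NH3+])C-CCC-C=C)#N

Heavy atoms from the SMILES: 14 C, 4 N, 4 O.
Implicit hydrogens by atom environment:
  5 × C: 2 H each → 10
  5 × C: 1 H each → 5
  4 × C: no H
  3 × N: no H
  3 × O: no H
  1 × N (charge +1): 3 H
  1 × O (charge -1): no H
  Total hydrogens = 18.
Molecular formula: C14H18N4O4

C14H18N4O4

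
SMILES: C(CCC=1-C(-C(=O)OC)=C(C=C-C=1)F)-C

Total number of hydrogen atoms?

Hydrogens are implicit in SMILES; fill each atom to its normal valence:
  3 × C: 2 H each → 6
  3 × C (aromatic): 1 H each → 3
  3 × C (aromatic): no H
  2 × C: 3 H each → 6
  2 × O: no H
  1 × C: no H
  1 × F: no H
  Total hydrogens = 15.

15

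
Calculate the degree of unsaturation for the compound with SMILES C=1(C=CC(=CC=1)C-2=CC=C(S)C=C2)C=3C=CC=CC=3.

12

Molecular formula from the SMILES: C18H14S.
DoU = (2C + 2 + N − H − X)/2 = (2·18 + 2 + 0 − 14 − 0)/2 = 24/2 = 12.
(Structurally: 3 ring(s) + 9 π bond(s) = 12.)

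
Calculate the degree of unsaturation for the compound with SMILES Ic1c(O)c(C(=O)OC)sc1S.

4

Molecular formula from the SMILES: C6H5IO3S2.
DoU = (2C + 2 + N − H − X)/2 = (2·6 + 2 + 0 − 5 − 1)/2 = 8/2 = 4.
(Structurally: 1 ring(s) + 3 π bond(s) = 4.)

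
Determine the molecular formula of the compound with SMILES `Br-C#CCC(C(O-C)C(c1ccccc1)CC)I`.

C15H18BrIO

Heavy atoms from the SMILES: 1 Br, 15 C, 1 I, 1 O.
Implicit hydrogens by atom environment:
  5 × C (aromatic): 1 H each → 5
  3 × C: 1 H each → 3
  2 × C: 3 H each → 6
  2 × C: 2 H each → 4
  2 × C: no H
  1 × Br: no H
  1 × C (aromatic): no H
  1 × I: no H
  1 × O: no H
  Total hydrogens = 18.
Molecular formula: C15H18BrIO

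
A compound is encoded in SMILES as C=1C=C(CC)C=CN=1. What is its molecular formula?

Heavy atoms from the SMILES: 7 C, 1 N.
Implicit hydrogens by atom environment:
  4 × C (aromatic): 1 H each → 4
  1 × C: 3 H
  1 × C: 2 H
  1 × C (aromatic): no H
  1 × N (aromatic): no H
  Total hydrogens = 9.
Molecular formula: C7H9N

C7H9N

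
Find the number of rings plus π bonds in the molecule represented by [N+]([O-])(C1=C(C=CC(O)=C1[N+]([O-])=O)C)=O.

6

Molecular formula from the SMILES: C7H6N2O5.
DoU = (2C + 2 + N − H − X)/2 = (2·7 + 2 + 2 − 6 − 0)/2 = 12/2 = 6.
(Structurally: 1 ring(s) + 5 π bond(s) = 6.)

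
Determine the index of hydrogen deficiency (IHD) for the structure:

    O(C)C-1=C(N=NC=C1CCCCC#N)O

Molecular formula from the SMILES: C10H13N3O2.
DoU = (2C + 2 + N − H − X)/2 = (2·10 + 2 + 3 − 13 − 0)/2 = 12/2 = 6.
(Structurally: 1 ring(s) + 5 π bond(s) = 6.)

6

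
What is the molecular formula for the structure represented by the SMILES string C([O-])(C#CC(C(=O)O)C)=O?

Heavy atoms from the SMILES: 6 C, 4 O.
Implicit hydrogens by atom environment:
  4 × C: no H
  2 × O: no H
  1 × C: 3 H
  1 × C: 1 H
  1 × O: 1 H
  1 × O (charge -1): no H
  Total hydrogens = 5.
Net charge -1.
Molecular formula: C6H5O4-

C6H5O4-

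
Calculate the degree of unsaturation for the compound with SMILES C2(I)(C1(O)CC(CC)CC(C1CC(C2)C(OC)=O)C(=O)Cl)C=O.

Molecular formula from the SMILES: C16H22ClIO5.
DoU = (2C + 2 + N − H − X)/2 = (2·16 + 2 + 0 − 22 − 2)/2 = 10/2 = 5.
(Structurally: 2 ring(s) + 3 π bond(s) = 5.)

5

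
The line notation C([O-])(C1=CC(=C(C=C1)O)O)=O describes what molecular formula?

Heavy atoms from the SMILES: 7 C, 4 O.
Implicit hydrogens by atom environment:
  3 × C (aromatic): 1 H each → 3
  3 × C (aromatic): no H
  2 × O: 1 H each → 2
  1 × C: no H
  1 × O: no H
  1 × O (charge -1): no H
  Total hydrogens = 5.
Net charge -1.
Molecular formula: C7H5O4-

C7H5O4-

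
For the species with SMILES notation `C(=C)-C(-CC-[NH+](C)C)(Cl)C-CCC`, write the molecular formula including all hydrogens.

Heavy atoms from the SMILES: 11 C, 1 Cl, 1 N.
Implicit hydrogens by atom environment:
  6 × C: 2 H each → 12
  3 × C: 3 H each → 9
  1 × C: 1 H
  1 × C: no H
  1 × Cl: no H
  1 × N (charge +1): 1 H
  Total hydrogens = 23.
Net charge +1.
Molecular formula: C11H23ClN+

C11H23ClN+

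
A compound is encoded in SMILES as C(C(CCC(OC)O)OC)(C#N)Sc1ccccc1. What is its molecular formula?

Heavy atoms from the SMILES: 14 C, 1 N, 3 O, 1 S.
Implicit hydrogens by atom environment:
  5 × C (aromatic): 1 H each → 5
  3 × C: 1 H each → 3
  2 × C: 3 H each → 6
  2 × C: 2 H each → 4
  2 × O: no H
  1 × C: no H
  1 × C (aromatic): no H
  1 × N: no H
  1 × O: 1 H
  1 × S: no H
  Total hydrogens = 19.
Molecular formula: C14H19NO3S

C14H19NO3S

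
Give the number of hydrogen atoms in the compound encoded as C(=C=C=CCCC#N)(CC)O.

11

Hydrogens are implicit in SMILES; fill each atom to its normal valence:
  4 × C: no H
  3 × C: 2 H each → 6
  1 × C: 3 H
  1 × C: 1 H
  1 × N: no H
  1 × O: 1 H
  Total hydrogens = 11.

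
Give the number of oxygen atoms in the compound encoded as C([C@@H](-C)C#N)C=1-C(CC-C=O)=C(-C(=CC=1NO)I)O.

3

The symbol for oxygen appears 3 times in the SMILES.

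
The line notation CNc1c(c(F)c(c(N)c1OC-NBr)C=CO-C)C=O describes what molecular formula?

C12H15BrFN3O3

Heavy atoms from the SMILES: 1 Br, 12 C, 1 F, 3 N, 3 O.
Implicit hydrogens by atom environment:
  6 × C (aromatic): no H
  3 × C: 1 H each → 3
  3 × O: no H
  2 × C: 3 H each → 6
  2 × N: 1 H each → 2
  1 × Br: no H
  1 × C: 2 H
  1 × F: no H
  1 × N: 2 H
  Total hydrogens = 15.
Molecular formula: C12H15BrFN3O3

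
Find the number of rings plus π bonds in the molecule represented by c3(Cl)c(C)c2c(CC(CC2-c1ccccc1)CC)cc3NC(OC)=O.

10

Molecular formula from the SMILES: C21H24ClNO2.
DoU = (2C + 2 + N − H − X)/2 = (2·21 + 2 + 1 − 24 − 1)/2 = 20/2 = 10.
(Structurally: 3 ring(s) + 7 π bond(s) = 10.)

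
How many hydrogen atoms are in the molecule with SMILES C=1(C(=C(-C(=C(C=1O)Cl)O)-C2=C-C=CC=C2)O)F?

Hydrogens are implicit in SMILES; fill each atom to its normal valence:
  7 × C (aromatic): no H
  5 × C (aromatic): 1 H each → 5
  3 × O: 1 H each → 3
  1 × Cl: no H
  1 × F: no H
  Total hydrogens = 8.

8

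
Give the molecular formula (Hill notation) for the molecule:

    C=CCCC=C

Heavy atoms from the SMILES: 6 C.
Implicit hydrogens by atom environment:
  4 × C: 2 H each → 8
  2 × C: 1 H each → 2
  Total hydrogens = 10.
Molecular formula: C6H10

C6H10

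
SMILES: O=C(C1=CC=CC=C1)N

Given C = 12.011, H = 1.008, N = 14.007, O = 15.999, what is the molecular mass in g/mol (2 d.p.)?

121.14

Molecular formula: C7H7NO.
M = 7×12.011 + 7×1.008 + 1×14.007 + 1×15.999 = 121.14 g/mol.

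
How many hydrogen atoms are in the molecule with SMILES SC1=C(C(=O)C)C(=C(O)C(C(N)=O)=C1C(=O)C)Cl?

10

Hydrogens are implicit in SMILES; fill each atom to its normal valence:
  6 × C (aromatic): no H
  3 × C: no H
  3 × O: no H
  2 × C: 3 H each → 6
  1 × Cl: no H
  1 × N: 2 H
  1 × O: 1 H
  1 × S: 1 H
  Total hydrogens = 10.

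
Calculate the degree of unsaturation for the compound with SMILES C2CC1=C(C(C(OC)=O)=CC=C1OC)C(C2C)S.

Molecular formula from the SMILES: C14H18O3S.
DoU = (2C + 2 + N − H − X)/2 = (2·14 + 2 + 0 − 18 − 0)/2 = 12/2 = 6.
(Structurally: 2 ring(s) + 4 π bond(s) = 6.)

6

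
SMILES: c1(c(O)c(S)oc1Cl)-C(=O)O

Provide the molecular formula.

C5H3ClO4S

Heavy atoms from the SMILES: 5 C, 1 Cl, 4 O, 1 S.
Implicit hydrogens by atom environment:
  4 × C (aromatic): no H
  2 × O: 1 H each → 2
  1 × C: no H
  1 × Cl: no H
  1 × O (aromatic): no H
  1 × O: no H
  1 × S: 1 H
  Total hydrogens = 3.
Molecular formula: C5H3ClO4S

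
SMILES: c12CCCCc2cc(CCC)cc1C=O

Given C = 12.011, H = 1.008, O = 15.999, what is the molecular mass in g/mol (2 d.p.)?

202.30

Molecular formula: C14H18O.
M = 14×12.011 + 18×1.008 + 1×15.999 = 202.30 g/mol.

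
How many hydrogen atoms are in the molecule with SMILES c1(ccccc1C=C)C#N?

Hydrogens are implicit in SMILES; fill each atom to its normal valence:
  4 × C (aromatic): 1 H each → 4
  2 × C (aromatic): no H
  1 × C: 2 H
  1 × C: 1 H
  1 × C: no H
  1 × N: no H
  Total hydrogens = 7.

7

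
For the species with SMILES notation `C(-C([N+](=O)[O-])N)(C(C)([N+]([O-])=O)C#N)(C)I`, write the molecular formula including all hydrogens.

C6H9IN4O4

Heavy atoms from the SMILES: 6 C, 1 I, 4 N, 4 O.
Implicit hydrogens by atom environment:
  3 × C: no H
  2 × C: 3 H each → 6
  2 × N (charge +1): no H
  2 × O: no H
  2 × O (charge -1): no H
  1 × C: 1 H
  1 × I: no H
  1 × N: 2 H
  1 × N: no H
  Total hydrogens = 9.
Molecular formula: C6H9IN4O4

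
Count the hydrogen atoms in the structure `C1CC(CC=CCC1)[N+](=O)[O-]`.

13

Hydrogens are implicit in SMILES; fill each atom to its normal valence:
  5 × C: 2 H each → 10
  3 × C: 1 H each → 3
  1 × N (charge +1): no H
  1 × O: no H
  1 × O (charge -1): no H
  Total hydrogens = 13.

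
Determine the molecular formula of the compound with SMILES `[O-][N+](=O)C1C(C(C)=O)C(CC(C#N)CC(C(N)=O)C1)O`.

C12H17N3O5

Heavy atoms from the SMILES: 12 C, 3 N, 5 O.
Implicit hydrogens by atom environment:
  5 × C: 1 H each → 5
  3 × C: 2 H each → 6
  3 × C: no H
  3 × O: no H
  1 × C: 3 H
  1 × N: 2 H
  1 × N (charge +1): no H
  1 × N: no H
  1 × O: 1 H
  1 × O (charge -1): no H
  Total hydrogens = 17.
Molecular formula: C12H17N3O5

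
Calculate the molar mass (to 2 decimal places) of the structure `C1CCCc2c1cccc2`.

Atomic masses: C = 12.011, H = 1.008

Molecular formula: C10H12.
M = 10×12.011 + 12×1.008 = 132.21 g/mol.

132.21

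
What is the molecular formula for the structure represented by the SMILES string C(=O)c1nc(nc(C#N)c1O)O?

C6H3N3O3

Heavy atoms from the SMILES: 6 C, 3 N, 3 O.
Implicit hydrogens by atom environment:
  4 × C (aromatic): no H
  2 × N (aromatic): no H
  2 × O: 1 H each → 2
  1 × C: 1 H
  1 × C: no H
  1 × N: no H
  1 × O: no H
  Total hydrogens = 3.
Molecular formula: C6H3N3O3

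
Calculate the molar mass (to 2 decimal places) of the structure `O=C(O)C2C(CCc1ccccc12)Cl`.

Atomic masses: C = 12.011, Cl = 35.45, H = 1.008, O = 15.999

Molecular formula: C11H11ClO2.
M = 11×12.011 + 1×35.45 + 11×1.008 + 2×15.999 = 210.66 g/mol.

210.66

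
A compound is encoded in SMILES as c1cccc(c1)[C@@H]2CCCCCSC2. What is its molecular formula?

C13H18S

Heavy atoms from the SMILES: 13 C, 1 S.
Implicit hydrogens by atom environment:
  6 × C: 2 H each → 12
  5 × C (aromatic): 1 H each → 5
  1 × C: 1 H
  1 × C (aromatic): no H
  1 × S: no H
  Total hydrogens = 18.
Molecular formula: C13H18S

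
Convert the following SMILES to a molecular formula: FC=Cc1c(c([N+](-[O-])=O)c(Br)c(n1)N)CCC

C10H11BrFN3O2

Heavy atoms from the SMILES: 1 Br, 10 C, 1 F, 3 N, 2 O.
Implicit hydrogens by atom environment:
  5 × C (aromatic): no H
  2 × C: 2 H each → 4
  2 × C: 1 H each → 2
  1 × Br: no H
  1 × C: 3 H
  1 × F: no H
  1 × N: 2 H
  1 × N (aromatic): no H
  1 × N (charge +1): no H
  1 × O: no H
  1 × O (charge -1): no H
  Total hydrogens = 11.
Molecular formula: C10H11BrFN3O2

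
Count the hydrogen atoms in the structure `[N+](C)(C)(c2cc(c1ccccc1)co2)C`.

16

Hydrogens are implicit in SMILES; fill each atom to its normal valence:
  7 × C (aromatic): 1 H each → 7
  3 × C: 3 H each → 9
  3 × C (aromatic): no H
  1 × N (charge +1): no H
  1 × O (aromatic): no H
  Total hydrogens = 16.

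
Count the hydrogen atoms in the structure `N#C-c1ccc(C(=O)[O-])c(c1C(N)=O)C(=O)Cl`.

Hydrogens are implicit in SMILES; fill each atom to its normal valence:
  4 × C (aromatic): no H
  4 × C: no H
  3 × O: no H
  2 × C (aromatic): 1 H each → 2
  1 × Cl: no H
  1 × N: 2 H
  1 × N: no H
  1 × O (charge -1): no H
  Total hydrogens = 4.

4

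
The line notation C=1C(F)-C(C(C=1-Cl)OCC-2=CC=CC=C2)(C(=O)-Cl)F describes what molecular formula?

C13H10Cl2F2O2

Heavy atoms from the SMILES: 13 C, 2 Cl, 2 F, 2 O.
Implicit hydrogens by atom environment:
  5 × C (aromatic): 1 H each → 5
  3 × C: 1 H each → 3
  3 × C: no H
  2 × Cl: no H
  2 × F: no H
  2 × O: no H
  1 × C: 2 H
  1 × C (aromatic): no H
  Total hydrogens = 10.
Molecular formula: C13H10Cl2F2O2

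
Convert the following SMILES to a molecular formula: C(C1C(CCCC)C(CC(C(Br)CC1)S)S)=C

Heavy atoms from the SMILES: 1 Br, 14 C, 2 S.
Implicit hydrogens by atom environment:
  7 × C: 2 H each → 14
  6 × C: 1 H each → 6
  2 × S: 1 H each → 2
  1 × Br: no H
  1 × C: 3 H
  Total hydrogens = 25.
Molecular formula: C14H25BrS2

C14H25BrS2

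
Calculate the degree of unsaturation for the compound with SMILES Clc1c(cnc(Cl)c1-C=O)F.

Molecular formula from the SMILES: C6H2Cl2FNO.
DoU = (2C + 2 + N − H − X)/2 = (2·6 + 2 + 1 − 2 − 3)/2 = 10/2 = 5.
(Structurally: 1 ring(s) + 4 π bond(s) = 5.)

5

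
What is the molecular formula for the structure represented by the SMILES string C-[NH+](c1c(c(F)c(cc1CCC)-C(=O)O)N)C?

C12H18FN2O2+

Heavy atoms from the SMILES: 12 C, 1 F, 2 N, 2 O.
Implicit hydrogens by atom environment:
  5 × C (aromatic): no H
  3 × C: 3 H each → 9
  2 × C: 2 H each → 4
  1 × C (aromatic): 1 H
  1 × C: no H
  1 × F: no H
  1 × N: 2 H
  1 × N (charge +1): 1 H
  1 × O: 1 H
  1 × O: no H
  Total hydrogens = 18.
Net charge +1.
Molecular formula: C12H18FN2O2+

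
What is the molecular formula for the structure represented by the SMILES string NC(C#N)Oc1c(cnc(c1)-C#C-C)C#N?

C11H8N4O

Heavy atoms from the SMILES: 11 C, 4 N, 1 O.
Implicit hydrogens by atom environment:
  4 × C: no H
  3 × C (aromatic): no H
  2 × C (aromatic): 1 H each → 2
  2 × N: no H
  1 × C: 3 H
  1 × C: 1 H
  1 × N: 2 H
  1 × N (aromatic): no H
  1 × O: no H
  Total hydrogens = 8.
Molecular formula: C11H8N4O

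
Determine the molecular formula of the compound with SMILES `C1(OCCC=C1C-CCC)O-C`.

Heavy atoms from the SMILES: 10 C, 2 O.
Implicit hydrogens by atom environment:
  5 × C: 2 H each → 10
  2 × C: 3 H each → 6
  2 × C: 1 H each → 2
  2 × O: no H
  1 × C: no H
  Total hydrogens = 18.
Molecular formula: C10H18O2

C10H18O2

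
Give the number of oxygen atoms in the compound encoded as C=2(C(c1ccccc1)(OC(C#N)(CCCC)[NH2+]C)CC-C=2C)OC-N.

2

The symbol for oxygen appears 2 times in the SMILES.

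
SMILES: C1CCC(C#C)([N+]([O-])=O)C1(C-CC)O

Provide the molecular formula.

C10H15NO3

Heavy atoms from the SMILES: 10 C, 1 N, 3 O.
Implicit hydrogens by atom environment:
  5 × C: 2 H each → 10
  3 × C: no H
  1 × C: 3 H
  1 × C: 1 H
  1 × N (charge +1): no H
  1 × O: 1 H
  1 × O: no H
  1 × O (charge -1): no H
  Total hydrogens = 15.
Molecular formula: C10H15NO3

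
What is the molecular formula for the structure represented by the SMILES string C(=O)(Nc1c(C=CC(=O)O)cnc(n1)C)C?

C10H11N3O3

Heavy atoms from the SMILES: 10 C, 3 N, 3 O.
Implicit hydrogens by atom environment:
  3 × C (aromatic): no H
  2 × C: 3 H each → 6
  2 × C: 1 H each → 2
  2 × C: no H
  2 × N (aromatic): no H
  2 × O: no H
  1 × C (aromatic): 1 H
  1 × N: 1 H
  1 × O: 1 H
  Total hydrogens = 11.
Molecular formula: C10H11N3O3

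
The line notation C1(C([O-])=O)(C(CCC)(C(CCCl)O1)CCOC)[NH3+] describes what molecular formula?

C12H22ClNO4

Heavy atoms from the SMILES: 12 C, 1 Cl, 1 N, 4 O.
Implicit hydrogens by atom environment:
  6 × C: 2 H each → 12
  3 × C: no H
  3 × O: no H
  2 × C: 3 H each → 6
  1 × C: 1 H
  1 × Cl: no H
  1 × N (charge +1): 3 H
  1 × O (charge -1): no H
  Total hydrogens = 22.
Molecular formula: C12H22ClNO4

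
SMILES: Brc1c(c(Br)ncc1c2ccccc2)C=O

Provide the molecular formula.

Heavy atoms from the SMILES: 2 Br, 12 C, 1 N, 1 O.
Implicit hydrogens by atom environment:
  6 × C (aromatic): 1 H each → 6
  5 × C (aromatic): no H
  2 × Br: no H
  1 × C: 1 H
  1 × N (aromatic): no H
  1 × O: no H
  Total hydrogens = 7.
Molecular formula: C12H7Br2NO

C12H7Br2NO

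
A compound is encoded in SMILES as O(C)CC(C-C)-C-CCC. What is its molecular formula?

Heavy atoms from the SMILES: 9 C, 1 O.
Implicit hydrogens by atom environment:
  5 × C: 2 H each → 10
  3 × C: 3 H each → 9
  1 × C: 1 H
  1 × O: no H
  Total hydrogens = 20.
Molecular formula: C9H20O

C9H20O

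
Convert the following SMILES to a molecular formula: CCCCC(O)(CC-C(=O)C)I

C9H17IO2

Heavy atoms from the SMILES: 9 C, 1 I, 2 O.
Implicit hydrogens by atom environment:
  5 × C: 2 H each → 10
  2 × C: 3 H each → 6
  2 × C: no H
  1 × I: no H
  1 × O: 1 H
  1 × O: no H
  Total hydrogens = 17.
Molecular formula: C9H17IO2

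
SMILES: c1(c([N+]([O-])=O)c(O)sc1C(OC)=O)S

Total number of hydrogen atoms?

5

Hydrogens are implicit in SMILES; fill each atom to its normal valence:
  4 × C (aromatic): no H
  3 × O: no H
  1 × C: 3 H
  1 × C: no H
  1 × N (charge +1): no H
  1 × O: 1 H
  1 × O (charge -1): no H
  1 × S: 1 H
  1 × S (aromatic): no H
  Total hydrogens = 5.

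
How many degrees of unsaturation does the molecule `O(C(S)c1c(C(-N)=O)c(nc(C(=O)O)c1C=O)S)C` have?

Molecular formula from the SMILES: C10H10N2O5S2.
DoU = (2C + 2 + N − H − X)/2 = (2·10 + 2 + 2 − 10 − 0)/2 = 14/2 = 7.
(Structurally: 1 ring(s) + 6 π bond(s) = 7.)

7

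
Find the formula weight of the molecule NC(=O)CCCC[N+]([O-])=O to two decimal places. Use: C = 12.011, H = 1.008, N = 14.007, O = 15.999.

Molecular formula: C5H10N2O3.
M = 5×12.011 + 10×1.008 + 2×14.007 + 3×15.999 = 146.15 g/mol.

146.15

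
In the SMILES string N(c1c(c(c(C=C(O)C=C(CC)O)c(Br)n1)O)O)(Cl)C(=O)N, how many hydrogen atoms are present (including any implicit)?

13

Hydrogens are implicit in SMILES; fill each atom to its normal valence:
  5 × C (aromatic): no H
  4 × O: 1 H each → 4
  3 × C: no H
  2 × C: 1 H each → 2
  1 × Br: no H
  1 × C: 3 H
  1 × C: 2 H
  1 × Cl: no H
  1 × N: 2 H
  1 × N (aromatic): no H
  1 × N: no H
  1 × O: no H
  Total hydrogens = 13.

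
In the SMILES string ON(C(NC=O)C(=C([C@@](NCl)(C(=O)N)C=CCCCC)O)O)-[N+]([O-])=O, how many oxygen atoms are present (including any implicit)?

7

The symbol for oxygen appears 7 times in the SMILES.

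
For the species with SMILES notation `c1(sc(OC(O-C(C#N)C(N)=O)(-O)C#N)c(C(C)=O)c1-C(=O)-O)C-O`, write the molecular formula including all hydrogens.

C13H11N3O8S

Heavy atoms from the SMILES: 13 C, 3 N, 8 O, 1 S.
Implicit hydrogens by atom environment:
  6 × C: no H
  5 × O: no H
  4 × C (aromatic): no H
  3 × O: 1 H each → 3
  2 × N: no H
  1 × C: 3 H
  1 × C: 2 H
  1 × C: 1 H
  1 × N: 2 H
  1 × S (aromatic): no H
  Total hydrogens = 11.
Molecular formula: C13H11N3O8S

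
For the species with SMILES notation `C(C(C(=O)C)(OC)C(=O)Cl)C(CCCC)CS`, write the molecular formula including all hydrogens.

C12H21ClO3S

Heavy atoms from the SMILES: 12 C, 1 Cl, 3 O, 1 S.
Implicit hydrogens by atom environment:
  5 × C: 2 H each → 10
  3 × C: 3 H each → 9
  3 × C: no H
  3 × O: no H
  1 × C: 1 H
  1 × Cl: no H
  1 × S: 1 H
  Total hydrogens = 21.
Molecular formula: C12H21ClO3S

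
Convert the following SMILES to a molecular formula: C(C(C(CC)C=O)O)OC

Heavy atoms from the SMILES: 7 C, 3 O.
Implicit hydrogens by atom environment:
  3 × C: 1 H each → 3
  2 × C: 3 H each → 6
  2 × C: 2 H each → 4
  2 × O: no H
  1 × O: 1 H
  Total hydrogens = 14.
Molecular formula: C7H14O3

C7H14O3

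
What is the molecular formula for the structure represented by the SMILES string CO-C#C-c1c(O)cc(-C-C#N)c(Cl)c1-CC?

C13H12ClNO2

Heavy atoms from the SMILES: 13 C, 1 Cl, 1 N, 2 O.
Implicit hydrogens by atom environment:
  5 × C (aromatic): no H
  3 × C: no H
  2 × C: 3 H each → 6
  2 × C: 2 H each → 4
  1 × C (aromatic): 1 H
  1 × Cl: no H
  1 × N: no H
  1 × O: 1 H
  1 × O: no H
  Total hydrogens = 12.
Molecular formula: C13H12ClNO2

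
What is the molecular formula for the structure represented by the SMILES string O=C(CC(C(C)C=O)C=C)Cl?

Heavy atoms from the SMILES: 8 C, 1 Cl, 2 O.
Implicit hydrogens by atom environment:
  4 × C: 1 H each → 4
  2 × C: 2 H each → 4
  2 × O: no H
  1 × C: 3 H
  1 × C: no H
  1 × Cl: no H
  Total hydrogens = 11.
Molecular formula: C8H11ClO2

C8H11ClO2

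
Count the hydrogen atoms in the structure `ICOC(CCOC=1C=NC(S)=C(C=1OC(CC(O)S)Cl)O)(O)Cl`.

Hydrogens are implicit in SMILES; fill each atom to its normal valence:
  4 × C: 2 H each → 8
  4 × C (aromatic): no H
  3 × O: 1 H each → 3
  3 × O: no H
  2 × C: 1 H each → 2
  2 × Cl: no H
  2 × S: 1 H each → 2
  1 × C (aromatic): 1 H
  1 × C: no H
  1 × I: no H
  1 × N (aromatic): no H
  Total hydrogens = 16.

16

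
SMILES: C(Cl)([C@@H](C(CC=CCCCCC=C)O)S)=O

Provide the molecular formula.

C12H19ClO2S

Heavy atoms from the SMILES: 12 C, 1 Cl, 2 O, 1 S.
Implicit hydrogens by atom environment:
  6 × C: 2 H each → 12
  5 × C: 1 H each → 5
  1 × C: no H
  1 × Cl: no H
  1 × O: 1 H
  1 × O: no H
  1 × S: 1 H
  Total hydrogens = 19.
Molecular formula: C12H19ClO2S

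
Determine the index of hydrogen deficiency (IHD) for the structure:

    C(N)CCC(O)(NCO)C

0

Molecular formula from the SMILES: C6H16N2O2.
DoU = (2C + 2 + N − H − X)/2 = (2·6 + 2 + 2 − 16 − 0)/2 = 0/2 = 0.
(Structurally: 0 ring(s) + 0 π bond(s) = 0.)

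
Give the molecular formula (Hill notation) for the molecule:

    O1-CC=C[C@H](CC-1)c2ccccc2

Heavy atoms from the SMILES: 12 C, 1 O.
Implicit hydrogens by atom environment:
  5 × C (aromatic): 1 H each → 5
  3 × C: 2 H each → 6
  3 × C: 1 H each → 3
  1 × C (aromatic): no H
  1 × O: no H
  Total hydrogens = 14.
Molecular formula: C12H14O

C12H14O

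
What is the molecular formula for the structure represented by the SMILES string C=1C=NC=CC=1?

Heavy atoms from the SMILES: 5 C, 1 N.
Implicit hydrogens by atom environment:
  5 × C (aromatic): 1 H each → 5
  1 × N (aromatic): no H
  Total hydrogens = 5.
Molecular formula: C5H5N

C5H5N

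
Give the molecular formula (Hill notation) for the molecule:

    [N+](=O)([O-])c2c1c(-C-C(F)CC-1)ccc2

C10H10FNO2

Heavy atoms from the SMILES: 10 C, 1 F, 1 N, 2 O.
Implicit hydrogens by atom environment:
  3 × C: 2 H each → 6
  3 × C (aromatic): 1 H each → 3
  3 × C (aromatic): no H
  1 × C: 1 H
  1 × F: no H
  1 × N (charge +1): no H
  1 × O: no H
  1 × O (charge -1): no H
  Total hydrogens = 10.
Molecular formula: C10H10FNO2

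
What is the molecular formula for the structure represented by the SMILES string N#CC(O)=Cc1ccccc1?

C9H7NO

Heavy atoms from the SMILES: 9 C, 1 N, 1 O.
Implicit hydrogens by atom environment:
  5 × C (aromatic): 1 H each → 5
  2 × C: no H
  1 × C: 1 H
  1 × C (aromatic): no H
  1 × N: no H
  1 × O: 1 H
  Total hydrogens = 7.
Molecular formula: C9H7NO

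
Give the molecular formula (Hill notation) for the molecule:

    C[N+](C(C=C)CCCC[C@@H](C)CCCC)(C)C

Heavy atoms from the SMILES: 16 C, 1 N.
Implicit hydrogens by atom environment:
  8 × C: 2 H each → 16
  5 × C: 3 H each → 15
  3 × C: 1 H each → 3
  1 × N (charge +1): no H
  Total hydrogens = 34.
Net charge +1.
Molecular formula: C16H34N+

C16H34N+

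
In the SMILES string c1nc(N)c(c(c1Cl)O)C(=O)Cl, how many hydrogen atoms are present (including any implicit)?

Hydrogens are implicit in SMILES; fill each atom to its normal valence:
  4 × C (aromatic): no H
  2 × Cl: no H
  1 × C (aromatic): 1 H
  1 × C: no H
  1 × N: 2 H
  1 × N (aromatic): no H
  1 × O: 1 H
  1 × O: no H
  Total hydrogens = 4.

4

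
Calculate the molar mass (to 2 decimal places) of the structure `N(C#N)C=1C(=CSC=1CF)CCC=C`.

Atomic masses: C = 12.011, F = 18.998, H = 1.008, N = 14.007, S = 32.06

210.27

Molecular formula: C10H11FN2S.
M = 10×12.011 + 1×18.998 + 11×1.008 + 2×14.007 + 1×32.06 = 210.27 g/mol.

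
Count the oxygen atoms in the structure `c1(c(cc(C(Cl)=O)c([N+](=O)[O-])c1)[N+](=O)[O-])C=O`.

The symbol for oxygen appears 6 times in the SMILES.

6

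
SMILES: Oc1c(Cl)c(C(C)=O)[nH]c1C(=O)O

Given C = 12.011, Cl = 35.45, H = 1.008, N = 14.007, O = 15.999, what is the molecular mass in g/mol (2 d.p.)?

203.58

Molecular formula: C7H6ClNO4.
M = 7×12.011 + 1×35.45 + 6×1.008 + 1×14.007 + 4×15.999 = 203.58 g/mol.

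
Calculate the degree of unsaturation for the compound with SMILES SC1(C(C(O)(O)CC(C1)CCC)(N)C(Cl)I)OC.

1

Molecular formula from the SMILES: C11H21ClINO3S.
DoU = (2C + 2 + N − H − X)/2 = (2·11 + 2 + 1 − 21 − 2)/2 = 2/2 = 1.
(Structurally: 1 ring(s) + 0 π bond(s) = 1.)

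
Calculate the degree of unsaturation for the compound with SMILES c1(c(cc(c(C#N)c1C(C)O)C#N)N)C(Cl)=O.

9

Molecular formula from the SMILES: C11H8ClN3O2.
DoU = (2C + 2 + N − H − X)/2 = (2·11 + 2 + 3 − 8 − 1)/2 = 18/2 = 9.
(Structurally: 1 ring(s) + 8 π bond(s) = 9.)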